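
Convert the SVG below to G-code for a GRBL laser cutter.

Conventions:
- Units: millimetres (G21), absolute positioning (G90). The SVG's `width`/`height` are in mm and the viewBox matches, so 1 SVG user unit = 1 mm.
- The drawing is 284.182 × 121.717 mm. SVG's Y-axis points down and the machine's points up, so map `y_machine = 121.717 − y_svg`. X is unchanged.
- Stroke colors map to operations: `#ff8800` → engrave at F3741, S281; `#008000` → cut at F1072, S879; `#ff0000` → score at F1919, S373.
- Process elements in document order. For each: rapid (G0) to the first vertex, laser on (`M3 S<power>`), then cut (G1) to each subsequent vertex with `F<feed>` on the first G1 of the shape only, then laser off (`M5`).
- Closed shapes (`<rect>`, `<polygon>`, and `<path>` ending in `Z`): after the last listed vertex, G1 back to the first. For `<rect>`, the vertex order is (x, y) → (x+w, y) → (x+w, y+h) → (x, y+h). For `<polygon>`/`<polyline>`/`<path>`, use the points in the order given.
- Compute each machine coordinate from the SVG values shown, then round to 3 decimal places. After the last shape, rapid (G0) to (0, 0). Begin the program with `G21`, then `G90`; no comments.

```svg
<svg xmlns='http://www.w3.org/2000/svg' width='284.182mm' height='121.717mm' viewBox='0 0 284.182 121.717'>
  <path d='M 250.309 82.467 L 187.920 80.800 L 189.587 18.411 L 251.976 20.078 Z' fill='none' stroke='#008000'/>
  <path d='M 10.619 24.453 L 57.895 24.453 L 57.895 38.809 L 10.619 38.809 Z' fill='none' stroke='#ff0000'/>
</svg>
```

1 u = 1 mm; y_m = 121.717 − y.

[1] `<path>` regular polygon, #008000→cut S879 F1072: (250.309,39.250) → (187.920,40.917) → (189.587,103.306) → (251.976,101.639) → (250.309,39.250) (closed)

[2] `<path>` rectangle, #ff0000→score S373 F1919: (10.619,97.264) → (57.895,97.264) → (57.895,82.908) → (10.619,82.908) → (10.619,97.264) (closed)

G21
G90
G0 X250.309 Y39.250
M3 S879
G1 X187.920 Y40.917 F1072
G1 X189.587 Y103.306
G1 X251.976 Y101.639
G1 X250.309 Y39.250
M5
G0 X10.619 Y97.264
M3 S373
G1 X57.895 Y97.264 F1919
G1 X57.895 Y82.908
G1 X10.619 Y82.908
G1 X10.619 Y97.264
M5
G0 X0.000 Y0.000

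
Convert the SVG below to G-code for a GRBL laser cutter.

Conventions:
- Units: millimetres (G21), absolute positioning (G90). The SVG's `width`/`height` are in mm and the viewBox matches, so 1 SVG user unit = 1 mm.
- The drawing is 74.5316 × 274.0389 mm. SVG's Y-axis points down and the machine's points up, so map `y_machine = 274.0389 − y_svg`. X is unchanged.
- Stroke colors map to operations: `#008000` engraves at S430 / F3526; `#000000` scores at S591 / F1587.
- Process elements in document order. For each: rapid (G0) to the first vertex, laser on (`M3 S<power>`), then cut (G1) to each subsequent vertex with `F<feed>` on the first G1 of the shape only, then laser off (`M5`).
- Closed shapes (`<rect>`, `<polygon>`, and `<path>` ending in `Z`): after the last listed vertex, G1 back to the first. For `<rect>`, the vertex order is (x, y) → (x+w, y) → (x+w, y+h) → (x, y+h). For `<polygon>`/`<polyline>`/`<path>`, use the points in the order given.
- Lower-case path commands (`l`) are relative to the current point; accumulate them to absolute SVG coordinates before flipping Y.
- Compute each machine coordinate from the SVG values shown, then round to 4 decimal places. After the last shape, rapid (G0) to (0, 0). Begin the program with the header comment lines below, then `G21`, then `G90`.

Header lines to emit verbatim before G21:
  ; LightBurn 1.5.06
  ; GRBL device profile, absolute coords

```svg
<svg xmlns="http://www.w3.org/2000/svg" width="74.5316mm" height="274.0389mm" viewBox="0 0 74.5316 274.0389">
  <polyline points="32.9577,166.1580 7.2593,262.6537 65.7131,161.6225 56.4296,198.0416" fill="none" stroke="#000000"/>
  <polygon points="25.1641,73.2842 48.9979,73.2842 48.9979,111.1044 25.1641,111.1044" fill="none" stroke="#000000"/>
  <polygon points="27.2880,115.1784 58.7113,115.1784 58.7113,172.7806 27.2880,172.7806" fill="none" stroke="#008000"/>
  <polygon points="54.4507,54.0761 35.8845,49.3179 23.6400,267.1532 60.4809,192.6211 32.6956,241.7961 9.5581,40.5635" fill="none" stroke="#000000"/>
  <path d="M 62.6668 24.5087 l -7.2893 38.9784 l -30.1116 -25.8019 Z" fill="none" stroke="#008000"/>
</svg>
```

1 u = 1 mm; y_m = 274.0389 − y.

[1] `<polyline>` open polyline, #000000→score S591 F1587: (32.9577,107.8809) → (7.2593,11.3852) → (65.7131,112.4164) → (56.4296,75.9973)

[2] `<polygon>` rectangle, #000000→score S591 F1587: (25.1641,200.7547) → (48.9979,200.7547) → (48.9979,162.9345) → (25.1641,162.9345) → (25.1641,200.7547) (closed)

[3] `<polygon>` rectangle, #008000→engrave S430 F3526: (27.2880,158.8605) → (58.7113,158.8605) → (58.7113,101.2583) → (27.2880,101.2583) → (27.2880,158.8605) (closed)

[4] `<polygon>` closed polygon, #000000→score S591 F1587: (54.4507,219.9628) → (35.8845,224.7210) → (23.6400,6.8857) → (60.4809,81.4178) → (32.6956,32.2428) → (9.5581,233.4754) → (54.4507,219.9628) (closed)

[5] `<path>` regular polygon, #008000→engrave S430 F3526: (62.6668,249.5302) → (55.3775,210.5518) → (25.2659,236.3537) → (62.6668,249.5302) (closed)

; LightBurn 1.5.06
; GRBL device profile, absolute coords
G21
G90
G0 X32.9577 Y107.8809
M3 S591
G1 X7.2593 Y11.3852 F1587
G1 X65.7131 Y112.4164
G1 X56.4296 Y75.9973
M5
G0 X25.1641 Y200.7547
M3 S591
G1 X48.9979 Y200.7547 F1587
G1 X48.9979 Y162.9345
G1 X25.1641 Y162.9345
G1 X25.1641 Y200.7547
M5
G0 X27.2880 Y158.8605
M3 S430
G1 X58.7113 Y158.8605 F3526
G1 X58.7113 Y101.2583
G1 X27.2880 Y101.2583
G1 X27.2880 Y158.8605
M5
G0 X54.4507 Y219.9628
M3 S591
G1 X35.8845 Y224.7210 F1587
G1 X23.6400 Y6.8857
G1 X60.4809 Y81.4178
G1 X32.6956 Y32.2428
G1 X9.5581 Y233.4754
G1 X54.4507 Y219.9628
M5
G0 X62.6668 Y249.5302
M3 S430
G1 X55.3775 Y210.5518 F3526
G1 X25.2659 Y236.3537
G1 X62.6668 Y249.5302
M5
G0 X0.0000 Y0.0000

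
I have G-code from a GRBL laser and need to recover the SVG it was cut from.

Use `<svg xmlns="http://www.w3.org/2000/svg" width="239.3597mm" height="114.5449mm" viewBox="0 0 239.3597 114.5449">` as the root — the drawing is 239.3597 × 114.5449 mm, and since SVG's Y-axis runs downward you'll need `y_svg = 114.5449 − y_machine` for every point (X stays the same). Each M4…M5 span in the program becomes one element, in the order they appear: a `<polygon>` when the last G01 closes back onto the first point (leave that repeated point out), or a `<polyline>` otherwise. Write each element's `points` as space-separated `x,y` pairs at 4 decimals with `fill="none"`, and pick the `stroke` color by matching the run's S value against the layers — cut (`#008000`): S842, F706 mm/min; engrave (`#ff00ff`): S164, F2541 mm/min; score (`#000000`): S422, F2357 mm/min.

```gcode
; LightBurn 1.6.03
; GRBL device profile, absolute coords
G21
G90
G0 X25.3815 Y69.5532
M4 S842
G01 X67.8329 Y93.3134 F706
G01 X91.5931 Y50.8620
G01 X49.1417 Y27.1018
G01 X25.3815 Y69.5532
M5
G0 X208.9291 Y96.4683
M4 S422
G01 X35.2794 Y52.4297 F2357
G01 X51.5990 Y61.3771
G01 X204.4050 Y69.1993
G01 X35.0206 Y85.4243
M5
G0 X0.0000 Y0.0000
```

<svg xmlns="http://www.w3.org/2000/svg" width="239.3597mm" height="114.5449mm" viewBox="0 0 239.3597 114.5449">
  <polygon points="25.3815,44.9917 67.8329,21.2315 91.5931,63.6829 49.1417,87.4431" fill="none" stroke="#008000"/>
  <polyline points="208.9291,18.0766 35.2794,62.1152 51.5990,53.1678 204.4050,45.3456 35.0206,29.1206" fill="none" stroke="#000000"/>
</svg>

y_svg = 114.5449 − y_m.

[1] S842→`#008000` (cut); closed run; points: 25.3815,44.9917 67.8329,21.2315 91.5931,63.6829 49.1417,87.4431

[2] S422→`#000000` (score); open run; points: 208.9291,18.0766 35.2794,62.1152 51.5990,53.1678 204.4050,45.3456 35.0206,29.1206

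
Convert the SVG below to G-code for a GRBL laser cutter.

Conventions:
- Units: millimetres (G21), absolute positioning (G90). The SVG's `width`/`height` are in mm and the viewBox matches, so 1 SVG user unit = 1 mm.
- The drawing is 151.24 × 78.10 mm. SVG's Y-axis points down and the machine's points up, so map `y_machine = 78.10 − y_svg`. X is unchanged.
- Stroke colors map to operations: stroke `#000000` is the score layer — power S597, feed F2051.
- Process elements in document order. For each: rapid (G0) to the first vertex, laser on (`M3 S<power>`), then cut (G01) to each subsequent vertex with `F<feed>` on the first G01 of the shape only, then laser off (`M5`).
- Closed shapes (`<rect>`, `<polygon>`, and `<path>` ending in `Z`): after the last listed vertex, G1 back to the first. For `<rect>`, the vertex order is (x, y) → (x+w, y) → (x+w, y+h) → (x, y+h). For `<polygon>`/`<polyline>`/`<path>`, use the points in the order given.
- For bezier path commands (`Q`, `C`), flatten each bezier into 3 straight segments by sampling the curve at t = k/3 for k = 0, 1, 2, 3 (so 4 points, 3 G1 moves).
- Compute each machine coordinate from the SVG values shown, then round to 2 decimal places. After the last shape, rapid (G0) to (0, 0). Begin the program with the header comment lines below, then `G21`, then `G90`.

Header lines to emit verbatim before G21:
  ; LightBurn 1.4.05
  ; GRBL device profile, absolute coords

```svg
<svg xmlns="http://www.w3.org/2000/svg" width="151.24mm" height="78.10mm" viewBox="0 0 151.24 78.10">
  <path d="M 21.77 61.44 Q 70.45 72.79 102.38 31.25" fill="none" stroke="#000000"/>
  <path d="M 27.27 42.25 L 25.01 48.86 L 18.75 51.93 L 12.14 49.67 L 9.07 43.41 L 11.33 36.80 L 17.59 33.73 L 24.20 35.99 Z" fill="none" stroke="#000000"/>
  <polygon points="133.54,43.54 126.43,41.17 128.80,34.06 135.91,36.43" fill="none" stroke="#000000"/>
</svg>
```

; LightBurn 1.4.05
; GRBL device profile, absolute coords
G21
G90
G0 X21.77 Y16.66
M3 S597
G01 X52.36 Y14.97 F2051
G01 X79.23 Y25.03
G01 X102.38 Y46.85
M5
G0 X27.27 Y35.85
M3 S597
G01 X25.01 Y29.24 F2051
G01 X18.75 Y26.17
G01 X12.14 Y28.43
G01 X9.07 Y34.69
G01 X11.33 Y41.30
G01 X17.59 Y44.37
G01 X24.20 Y42.11
G01 X27.27 Y35.85
M5
G0 X133.54 Y34.56
M3 S597
G01 X126.43 Y36.93 F2051
G01 X128.80 Y44.04
G01 X135.91 Y41.67
G01 X133.54 Y34.56
M5
G0 X0.00 Y0.00

Since the viewBox matches the mm dimensions, user units are millimetres directly. The only transform is the Y-flip y_m = 78.10 − y_svg.

Shape 1 is a quadratic bezier drawn with `<path>`. Its stroke #000000 means score at S597, F2051. After flipping Y the toolpath is (21.77,16.66) → (52.36,14.97) → (79.23,25.03) → (102.38,46.85).

Shape 2 is a regular polygon drawn with `<path>`. Its stroke #000000 means score at S597, F2051. After flipping Y the toolpath is (27.27,35.85) → (25.01,29.24) → (18.75,26.17) → (12.14,28.43) → (9.07,34.69) → (11.33,41.30) → (17.59,44.37) → (24.20,42.11) → (27.27,35.85), returning to the start.

Shape 3 is a regular polygon drawn with `<polygon>`. Its stroke #000000 means score at S597, F2051. After flipping Y the toolpath is (133.54,34.56) → (126.43,36.93) → (128.80,44.04) → (135.91,41.67) → (133.54,34.56), returning to the start.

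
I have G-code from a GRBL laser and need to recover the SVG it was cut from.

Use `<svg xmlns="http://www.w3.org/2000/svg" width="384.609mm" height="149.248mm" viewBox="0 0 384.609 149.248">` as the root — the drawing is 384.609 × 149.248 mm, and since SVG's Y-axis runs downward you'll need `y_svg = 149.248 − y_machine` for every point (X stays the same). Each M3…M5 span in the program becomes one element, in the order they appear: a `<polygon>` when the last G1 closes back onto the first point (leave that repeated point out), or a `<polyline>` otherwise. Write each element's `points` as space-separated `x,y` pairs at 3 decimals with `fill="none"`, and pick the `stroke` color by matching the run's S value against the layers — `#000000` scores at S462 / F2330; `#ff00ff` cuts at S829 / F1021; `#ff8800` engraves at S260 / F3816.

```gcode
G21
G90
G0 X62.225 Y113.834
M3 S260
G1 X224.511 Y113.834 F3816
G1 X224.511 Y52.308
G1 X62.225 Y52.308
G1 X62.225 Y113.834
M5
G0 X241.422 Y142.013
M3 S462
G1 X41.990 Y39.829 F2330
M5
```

Each laser-on run becomes one SVG element. Flip Y back into SVG space with y_svg = 149.248 − y_machine.

Run 1: power S260 maps to stroke `#ff8800` (engrave). The run returns to its start, so emit a `<polygon>` with points (Y-flipped): 62.225,35.414 224.511,35.414 224.511,96.940 62.225,96.940.

Run 2: S462 ⇒ score layer `#000000`. The run is open, so emit a `<polyline>` with points (Y-flipped): 241.422,7.235 41.990,109.419.

<svg xmlns="http://www.w3.org/2000/svg" width="384.609mm" height="149.248mm" viewBox="0 0 384.609 149.248">
  <polygon points="62.225,35.414 224.511,35.414 224.511,96.940 62.225,96.940" fill="none" stroke="#ff8800"/>
  <polyline points="241.422,7.235 41.990,109.419" fill="none" stroke="#000000"/>
</svg>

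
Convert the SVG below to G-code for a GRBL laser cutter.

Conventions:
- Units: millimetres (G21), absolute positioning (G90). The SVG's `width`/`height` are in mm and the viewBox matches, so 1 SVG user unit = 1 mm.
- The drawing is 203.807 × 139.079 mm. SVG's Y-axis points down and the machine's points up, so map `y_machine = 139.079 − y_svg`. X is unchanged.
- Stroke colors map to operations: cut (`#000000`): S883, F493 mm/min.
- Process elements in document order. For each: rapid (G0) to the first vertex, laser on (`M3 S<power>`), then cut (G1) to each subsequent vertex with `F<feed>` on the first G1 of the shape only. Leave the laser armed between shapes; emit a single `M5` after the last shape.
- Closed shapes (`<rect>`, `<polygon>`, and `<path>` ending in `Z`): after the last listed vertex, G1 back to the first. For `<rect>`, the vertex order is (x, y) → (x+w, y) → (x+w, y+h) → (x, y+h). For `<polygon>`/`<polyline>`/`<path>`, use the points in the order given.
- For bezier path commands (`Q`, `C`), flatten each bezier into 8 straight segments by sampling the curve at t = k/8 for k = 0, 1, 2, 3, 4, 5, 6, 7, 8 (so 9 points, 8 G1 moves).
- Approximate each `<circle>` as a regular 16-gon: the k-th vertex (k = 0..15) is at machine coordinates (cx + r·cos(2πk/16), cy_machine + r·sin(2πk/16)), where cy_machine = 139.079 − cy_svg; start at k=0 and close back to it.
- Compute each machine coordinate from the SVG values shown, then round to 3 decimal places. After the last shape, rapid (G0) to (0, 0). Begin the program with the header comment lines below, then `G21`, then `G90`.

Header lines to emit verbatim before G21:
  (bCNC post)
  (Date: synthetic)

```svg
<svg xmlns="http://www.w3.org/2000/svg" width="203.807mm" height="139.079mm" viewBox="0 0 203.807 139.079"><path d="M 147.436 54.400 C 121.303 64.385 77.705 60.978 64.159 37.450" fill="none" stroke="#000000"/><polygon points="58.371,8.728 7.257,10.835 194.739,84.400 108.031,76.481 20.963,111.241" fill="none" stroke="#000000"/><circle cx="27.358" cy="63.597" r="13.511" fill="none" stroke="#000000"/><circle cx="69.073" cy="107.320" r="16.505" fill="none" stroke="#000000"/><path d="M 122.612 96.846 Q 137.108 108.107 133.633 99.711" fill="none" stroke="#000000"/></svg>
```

(bCNC post)
(Date: synthetic)
G21
G90
G0 X147.436 Y84.679
M3 S883
G1 X136.910 Y81.576 F493
G1 X125.304 Y79.806
G1 X113.174 Y79.450
G1 X101.077 Y80.587
G1 X89.571 Y83.294
G1 X79.211 Y87.651
G1 X70.555 Y93.736
G1 X64.159 Y101.629
G0 X58.371 Y130.351
M3 S883
G1 X7.257 Y128.244 F493
G1 X194.739 Y54.679
G1 X108.031 Y62.598
G1 X20.963 Y27.838
G1 X58.371 Y130.351
G0 X40.869 Y75.482
M3 S883
G1 X39.841 Y80.652 F493
G1 X36.912 Y85.036
G1 X32.528 Y87.965
G1 X27.358 Y88.993
G1 X22.188 Y87.965
G1 X17.804 Y85.036
G1 X14.875 Y80.652
G1 X13.847 Y75.482
G1 X14.875 Y70.312
G1 X17.804 Y65.928
G1 X22.188 Y62.999
G1 X27.358 Y61.971
G1 X32.528 Y62.999
G1 X36.912 Y65.928
G1 X39.841 Y70.312
G1 X40.869 Y75.482
G0 X85.578 Y31.759
M3 S883
G1 X84.322 Y38.075 F493
G1 X80.744 Y43.430
G1 X75.389 Y47.008
G1 X69.073 Y48.264
G1 X62.757 Y47.008
G1 X57.402 Y43.430
G1 X53.824 Y38.075
G1 X52.568 Y31.759
G1 X53.824 Y25.443
G1 X57.402 Y20.088
G1 X62.757 Y16.510
G1 X69.073 Y15.254
G1 X75.389 Y16.510
G1 X80.744 Y20.088
G1 X84.322 Y25.443
G1 X85.578 Y31.759
G0 X122.612 Y42.233
M3 S883
G1 X125.955 Y39.725 F493
G1 X128.737 Y37.831
G1 X130.957 Y36.552
G1 X132.615 Y35.886
G1 X133.712 Y35.835
G1 X134.247 Y36.399
G1 X134.221 Y37.576
G1 X133.633 Y39.368
M5
G0 X0.000 Y0.000

Since the viewBox matches the mm dimensions, user units are millimetres directly. The only transform is the Y-flip y_m = 139.079 − y_svg.

Shape 1 is a cubic bezier drawn with `<path>`. Its stroke #000000 means cut at S883, F493. After flipping Y the toolpath is (147.436,84.679) → (136.910,81.576) → (125.304,79.806) → (113.174,79.450) → (101.077,80.587) → (89.571,83.294) → (79.211,87.651) → (70.555,93.736) → (64.159,101.629).

Shape 2 is a closed polygon drawn with `<polygon>`. Its stroke #000000 means cut at S883, F493. After flipping Y the toolpath is (58.371,130.351) → (7.257,128.244) → (194.739,54.679) → (108.031,62.598) → (20.963,27.838) → (58.371,130.351), returning to the start.

Shape 3 is a circle drawn with `<circle>`. Its stroke #000000 means cut at S883, F493. After flipping Y the toolpath is (40.869,75.482) → (39.841,80.652) → (36.912,85.036) → (32.528,87.965) → (27.358,88.993) → (22.188,87.965) → (17.804,85.036) → (14.875,80.652) → (13.847,75.482) → (14.875,70.312) → (17.804,65.928) → (22.188,62.999) → (27.358,61.971) → (32.528,62.999) → (36.912,65.928) → (39.841,70.312) → (40.869,75.482), returning to the start.

Shape 4 is a circle drawn with `<circle>`. Its stroke #000000 means cut at S883, F493. After flipping Y the toolpath is (85.578,31.759) → (84.322,38.075) → (80.744,43.430) → (75.389,47.008) → (69.073,48.264) → (62.757,47.008) → (57.402,43.430) → (53.824,38.075) → (52.568,31.759) → (53.824,25.443) → (57.402,20.088) → (62.757,16.510) → (69.073,15.254) → (75.389,16.510) → (80.744,20.088) → (84.322,25.443) → (85.578,31.759), returning to the start.

Shape 5 is a quadratic bezier drawn with `<path>`. Its stroke #000000 means cut at S883, F493. After flipping Y the toolpath is (122.612,42.233) → (125.955,39.725) → (128.737,37.831) → (130.957,36.552) → (132.615,35.886) → (133.712,35.835) → (134.247,36.399) → (134.221,37.576) → (133.633,39.368).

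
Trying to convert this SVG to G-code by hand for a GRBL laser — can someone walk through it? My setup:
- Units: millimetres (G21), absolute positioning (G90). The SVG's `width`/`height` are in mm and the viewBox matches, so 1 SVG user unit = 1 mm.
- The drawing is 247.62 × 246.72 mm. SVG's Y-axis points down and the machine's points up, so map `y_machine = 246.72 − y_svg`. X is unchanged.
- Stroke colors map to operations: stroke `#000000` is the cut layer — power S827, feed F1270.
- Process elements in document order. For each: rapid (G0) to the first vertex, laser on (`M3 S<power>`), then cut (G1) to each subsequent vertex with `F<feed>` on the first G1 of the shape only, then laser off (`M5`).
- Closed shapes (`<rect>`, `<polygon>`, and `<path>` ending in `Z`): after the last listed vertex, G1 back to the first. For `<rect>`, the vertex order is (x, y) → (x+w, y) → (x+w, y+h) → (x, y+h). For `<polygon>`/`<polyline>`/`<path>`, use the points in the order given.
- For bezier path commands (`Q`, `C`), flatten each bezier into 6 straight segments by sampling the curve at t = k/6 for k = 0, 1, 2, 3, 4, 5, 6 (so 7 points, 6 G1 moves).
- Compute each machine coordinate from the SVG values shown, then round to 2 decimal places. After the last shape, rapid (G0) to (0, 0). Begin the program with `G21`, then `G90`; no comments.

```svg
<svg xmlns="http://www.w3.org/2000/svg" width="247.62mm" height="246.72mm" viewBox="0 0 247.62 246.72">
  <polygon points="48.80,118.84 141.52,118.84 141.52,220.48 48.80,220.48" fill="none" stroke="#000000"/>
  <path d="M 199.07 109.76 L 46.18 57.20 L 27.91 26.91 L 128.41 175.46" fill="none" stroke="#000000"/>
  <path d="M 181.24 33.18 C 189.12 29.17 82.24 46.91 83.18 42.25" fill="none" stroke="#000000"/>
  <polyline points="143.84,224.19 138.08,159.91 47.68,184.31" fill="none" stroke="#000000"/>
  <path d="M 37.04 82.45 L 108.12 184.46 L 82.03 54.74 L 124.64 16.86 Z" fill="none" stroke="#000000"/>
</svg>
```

1 u = 1 mm; y_m = 246.72 − y.

[1] `<polygon>` rectangle, #000000→cut S827 F1270: (48.80,127.88) → (141.52,127.88) → (141.52,26.24) → (48.80,26.24) → (48.80,127.88) (closed)

[2] `<path>` open polyline, #000000→cut S827 F1270: (199.07,136.96) → (46.18,189.52) → (27.91,219.81) → (128.41,71.26)

[3] `<path>` cubic bezier, #000000→cut S827 F1270: (181.24,213.54) → (176.65,213.94) → (159.11,211.94) → (134.81,208.76) → (109.94,205.64) → (90.66,203.80) → (83.18,204.47)

[4] `<polyline>` open polyline, #000000→cut S827 F1270: (143.84,22.53) → (138.08,86.81) → (47.68,62.41)

[5] `<path>` closed polygon, #000000→cut S827 F1270: (37.04,164.27) → (108.12,62.26) → (82.03,191.98) → (124.64,229.86) → (37.04,164.27) (closed)

G21
G90
G0 X48.80 Y127.88
M3 S827
G1 X141.52 Y127.88 F1270
G1 X141.52 Y26.24
G1 X48.80 Y26.24
G1 X48.80 Y127.88
M5
G0 X199.07 Y136.96
M3 S827
G1 X46.18 Y189.52 F1270
G1 X27.91 Y219.81
G1 X128.41 Y71.26
M5
G0 X181.24 Y213.54
M3 S827
G1 X176.65 Y213.94 F1270
G1 X159.11 Y211.94
G1 X134.81 Y208.76
G1 X109.94 Y205.64
G1 X90.66 Y203.80
G1 X83.18 Y204.47
M5
G0 X143.84 Y22.53
M3 S827
G1 X138.08 Y86.81 F1270
G1 X47.68 Y62.41
M5
G0 X37.04 Y164.27
M3 S827
G1 X108.12 Y62.26 F1270
G1 X82.03 Y191.98
G1 X124.64 Y229.86
G1 X37.04 Y164.27
M5
G0 X0.00 Y0.00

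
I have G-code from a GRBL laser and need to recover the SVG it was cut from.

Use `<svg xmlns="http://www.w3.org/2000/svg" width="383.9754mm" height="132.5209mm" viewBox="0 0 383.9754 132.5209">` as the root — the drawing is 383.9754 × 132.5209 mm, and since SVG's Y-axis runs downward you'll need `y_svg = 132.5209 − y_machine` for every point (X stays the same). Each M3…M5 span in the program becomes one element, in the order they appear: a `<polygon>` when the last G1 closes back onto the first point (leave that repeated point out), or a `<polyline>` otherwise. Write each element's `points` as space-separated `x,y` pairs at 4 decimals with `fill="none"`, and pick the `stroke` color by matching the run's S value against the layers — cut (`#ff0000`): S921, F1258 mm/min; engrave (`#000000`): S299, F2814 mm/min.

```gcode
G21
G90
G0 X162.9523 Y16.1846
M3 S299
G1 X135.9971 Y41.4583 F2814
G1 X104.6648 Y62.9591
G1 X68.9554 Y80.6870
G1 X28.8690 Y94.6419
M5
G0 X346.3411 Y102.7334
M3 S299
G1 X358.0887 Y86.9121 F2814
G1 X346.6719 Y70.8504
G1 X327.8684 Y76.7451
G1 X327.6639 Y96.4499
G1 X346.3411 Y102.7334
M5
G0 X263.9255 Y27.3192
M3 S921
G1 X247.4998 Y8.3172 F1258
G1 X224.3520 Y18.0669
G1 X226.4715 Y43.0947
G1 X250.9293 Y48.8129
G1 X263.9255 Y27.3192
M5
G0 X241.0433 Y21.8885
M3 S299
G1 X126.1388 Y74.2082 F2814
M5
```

<svg xmlns="http://www.w3.org/2000/svg" width="383.9754mm" height="132.5209mm" viewBox="0 0 383.9754 132.5209">
  <polyline points="162.9523,116.3363 135.9971,91.0626 104.6648,69.5618 68.9554,51.8339 28.8690,37.8790" fill="none" stroke="#000000"/>
  <polygon points="346.3411,29.7875 358.0887,45.6088 346.6719,61.6705 327.8684,55.7758 327.6639,36.0710" fill="none" stroke="#000000"/>
  <polygon points="263.9255,105.2017 247.4998,124.2037 224.3520,114.4540 226.4715,89.4262 250.9293,83.7080" fill="none" stroke="#ff0000"/>
  <polyline points="241.0433,110.6324 126.1388,58.3127" fill="none" stroke="#000000"/>
</svg>

y_svg = 132.5209 − y_m.

[1] S299→`#000000` (engrave); open run; points: 162.9523,116.3363 135.9971,91.0626 104.6648,69.5618 68.9554,51.8339 28.8690,37.8790

[2] S299→`#000000` (engrave); closed run; points: 346.3411,29.7875 358.0887,45.6088 346.6719,61.6705 327.8684,55.7758 327.6639,36.0710

[3] S921→`#ff0000` (cut); closed run; points: 263.9255,105.2017 247.4998,124.2037 224.3520,114.4540 226.4715,89.4262 250.9293,83.7080

[4] S299→`#000000` (engrave); open run; points: 241.0433,110.6324 126.1388,58.3127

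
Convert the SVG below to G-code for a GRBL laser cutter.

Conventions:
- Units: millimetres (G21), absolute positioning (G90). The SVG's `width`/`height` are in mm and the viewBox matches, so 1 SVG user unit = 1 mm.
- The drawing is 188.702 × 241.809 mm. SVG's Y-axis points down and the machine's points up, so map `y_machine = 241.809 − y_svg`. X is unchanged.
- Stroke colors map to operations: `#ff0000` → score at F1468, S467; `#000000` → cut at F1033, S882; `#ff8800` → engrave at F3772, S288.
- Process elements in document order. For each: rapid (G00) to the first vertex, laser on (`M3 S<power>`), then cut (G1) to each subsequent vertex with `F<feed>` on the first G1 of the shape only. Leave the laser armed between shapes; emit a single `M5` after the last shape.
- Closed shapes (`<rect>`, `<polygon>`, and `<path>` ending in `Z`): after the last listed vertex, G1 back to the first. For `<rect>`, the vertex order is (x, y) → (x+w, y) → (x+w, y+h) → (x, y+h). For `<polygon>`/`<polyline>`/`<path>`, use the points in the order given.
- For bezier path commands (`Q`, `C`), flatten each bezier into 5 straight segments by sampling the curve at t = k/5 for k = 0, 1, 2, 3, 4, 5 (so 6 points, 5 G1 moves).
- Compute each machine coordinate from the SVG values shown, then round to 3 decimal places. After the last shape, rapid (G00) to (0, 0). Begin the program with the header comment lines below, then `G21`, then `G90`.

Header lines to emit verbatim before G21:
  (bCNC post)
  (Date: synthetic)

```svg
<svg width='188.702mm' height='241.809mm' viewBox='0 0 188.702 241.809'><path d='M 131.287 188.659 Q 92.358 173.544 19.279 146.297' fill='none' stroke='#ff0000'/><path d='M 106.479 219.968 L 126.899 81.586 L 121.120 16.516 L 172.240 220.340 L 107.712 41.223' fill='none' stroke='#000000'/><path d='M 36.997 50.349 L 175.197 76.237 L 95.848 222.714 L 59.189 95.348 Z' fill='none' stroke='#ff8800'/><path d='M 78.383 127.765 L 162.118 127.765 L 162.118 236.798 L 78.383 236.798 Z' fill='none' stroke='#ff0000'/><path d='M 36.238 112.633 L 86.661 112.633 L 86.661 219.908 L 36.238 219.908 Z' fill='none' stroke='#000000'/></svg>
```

viewBox `0 0 188.702 241.809` with mm width/height → 1 unit = 1 mm. Flip: y_m = 241.809 − y_svg.

**Shape 1** — `<path>` quadratic bezier, stroke `#ff0000` → score (S467, F1468). Control points (SVG): P0=(131.287,188.659), P1=(92.358,173.544), P2=(19.279,146.297); sampled at t=k/5. Machine vertices: (131.287,53.150) → (114.349,59.681) → (94.680,67.183) → (72.278,75.656) → (47.145,85.098) → (19.279,95.512). Open path.

**Shape 2** — `<path>` open polyline, stroke `#000000` → cut (S882, F1033). Machine vertices: (106.479,21.841) → (126.899,160.223) → (121.120,225.293) → (172.240,21.469) → (107.712,200.586). Open path.

**Shape 3** — `<path>` closed polygon, stroke `#ff8800` → engrave (S288, F3772). Machine vertices: (36.997,191.460) → (175.197,165.572) → (95.848,19.095) → (59.189,146.461) → (36.997,191.460). Closed: final G1 returns to the first vertex.

**Shape 4** — `<path>` rectangle, stroke `#ff0000` → score (S467, F1468). Machine vertices: (78.383,114.044) → (162.118,114.044) → (162.118,5.011) → (78.383,5.011) → (78.383,114.044). Closed: final G1 returns to the first vertex.

**Shape 5** — `<path>` rectangle, stroke `#000000` → cut (S882, F1033). Machine vertices: (36.238,129.176) → (86.661,129.176) → (86.661,21.901) → (36.238,21.901) → (36.238,129.176). Closed: final G1 returns to the first vertex.

(bCNC post)
(Date: synthetic)
G21
G90
G00 X131.287 Y53.150
M3 S467
G1 X114.349 Y59.681 F1468
G1 X94.680 Y67.183
G1 X72.278 Y75.656
G1 X47.145 Y85.098
G1 X19.279 Y95.512
G00 X106.479 Y21.841
M3 S882
G1 X126.899 Y160.223 F1033
G1 X121.120 Y225.293
G1 X172.240 Y21.469
G1 X107.712 Y200.586
G00 X36.997 Y191.460
M3 S288
G1 X175.197 Y165.572 F3772
G1 X95.848 Y19.095
G1 X59.189 Y146.461
G1 X36.997 Y191.460
G00 X78.383 Y114.044
M3 S467
G1 X162.118 Y114.044 F1468
G1 X162.118 Y5.011
G1 X78.383 Y5.011
G1 X78.383 Y114.044
G00 X36.238 Y129.176
M3 S882
G1 X86.661 Y129.176 F1033
G1 X86.661 Y21.901
G1 X36.238 Y21.901
G1 X36.238 Y129.176
M5
G00 X0.000 Y0.000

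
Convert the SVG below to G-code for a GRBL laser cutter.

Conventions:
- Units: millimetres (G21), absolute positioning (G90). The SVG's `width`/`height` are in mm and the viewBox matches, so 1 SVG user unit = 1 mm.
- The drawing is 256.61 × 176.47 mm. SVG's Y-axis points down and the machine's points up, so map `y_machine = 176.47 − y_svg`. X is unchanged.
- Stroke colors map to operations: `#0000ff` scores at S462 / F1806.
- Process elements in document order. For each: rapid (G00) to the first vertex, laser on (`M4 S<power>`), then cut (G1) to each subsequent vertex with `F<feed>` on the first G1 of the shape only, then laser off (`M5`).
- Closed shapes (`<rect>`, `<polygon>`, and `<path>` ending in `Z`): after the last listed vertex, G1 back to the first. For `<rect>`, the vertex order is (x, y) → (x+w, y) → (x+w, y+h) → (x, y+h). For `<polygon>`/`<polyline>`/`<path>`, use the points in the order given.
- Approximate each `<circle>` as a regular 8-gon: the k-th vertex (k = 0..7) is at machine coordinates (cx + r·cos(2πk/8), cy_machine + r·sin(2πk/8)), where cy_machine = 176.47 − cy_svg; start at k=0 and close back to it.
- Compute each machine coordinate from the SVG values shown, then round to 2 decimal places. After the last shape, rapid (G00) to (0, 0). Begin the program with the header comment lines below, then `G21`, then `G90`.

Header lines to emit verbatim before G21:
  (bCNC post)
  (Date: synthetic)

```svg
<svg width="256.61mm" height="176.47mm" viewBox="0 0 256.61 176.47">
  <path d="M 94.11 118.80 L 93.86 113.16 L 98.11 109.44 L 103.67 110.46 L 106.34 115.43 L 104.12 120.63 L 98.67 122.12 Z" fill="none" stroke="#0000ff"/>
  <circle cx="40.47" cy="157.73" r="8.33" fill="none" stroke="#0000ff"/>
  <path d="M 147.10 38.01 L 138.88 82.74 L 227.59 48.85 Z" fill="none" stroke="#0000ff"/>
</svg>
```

1 u = 1 mm; y_m = 176.47 − y.

[1] `<path>` regular polygon, #0000ff→score S462 F1806: (94.11,57.67) → (93.86,63.31) → (98.11,67.03) → (103.67,66.01) → (106.34,61.04) → (104.12,55.84) → (98.67,54.35) → (94.11,57.67) (closed)

[2] `<circle>` circle, #0000ff→score S462 F1806: (48.80,18.74) → (46.36,24.63) → (40.47,27.07) → (34.58,24.63) → (32.14,18.74) → (34.58,12.85) → (40.47,10.41) → (46.36,12.85) → (48.80,18.74) (closed)

[3] `<path>` closed polygon, #0000ff→score S462 F1806: (147.10,138.46) → (138.88,93.73) → (227.59,127.62) → (147.10,138.46) (closed)

(bCNC post)
(Date: synthetic)
G21
G90
G00 X94.11 Y57.67
M4 S462
G1 X93.86 Y63.31 F1806
G1 X98.11 Y67.03
G1 X103.67 Y66.01
G1 X106.34 Y61.04
G1 X104.12 Y55.84
G1 X98.67 Y54.35
G1 X94.11 Y57.67
M5
G00 X48.80 Y18.74
M4 S462
G1 X46.36 Y24.63 F1806
G1 X40.47 Y27.07
G1 X34.58 Y24.63
G1 X32.14 Y18.74
G1 X34.58 Y12.85
G1 X40.47 Y10.41
G1 X46.36 Y12.85
G1 X48.80 Y18.74
M5
G00 X147.10 Y138.46
M4 S462
G1 X138.88 Y93.73 F1806
G1 X227.59 Y127.62
G1 X147.10 Y138.46
M5
G00 X0.00 Y0.00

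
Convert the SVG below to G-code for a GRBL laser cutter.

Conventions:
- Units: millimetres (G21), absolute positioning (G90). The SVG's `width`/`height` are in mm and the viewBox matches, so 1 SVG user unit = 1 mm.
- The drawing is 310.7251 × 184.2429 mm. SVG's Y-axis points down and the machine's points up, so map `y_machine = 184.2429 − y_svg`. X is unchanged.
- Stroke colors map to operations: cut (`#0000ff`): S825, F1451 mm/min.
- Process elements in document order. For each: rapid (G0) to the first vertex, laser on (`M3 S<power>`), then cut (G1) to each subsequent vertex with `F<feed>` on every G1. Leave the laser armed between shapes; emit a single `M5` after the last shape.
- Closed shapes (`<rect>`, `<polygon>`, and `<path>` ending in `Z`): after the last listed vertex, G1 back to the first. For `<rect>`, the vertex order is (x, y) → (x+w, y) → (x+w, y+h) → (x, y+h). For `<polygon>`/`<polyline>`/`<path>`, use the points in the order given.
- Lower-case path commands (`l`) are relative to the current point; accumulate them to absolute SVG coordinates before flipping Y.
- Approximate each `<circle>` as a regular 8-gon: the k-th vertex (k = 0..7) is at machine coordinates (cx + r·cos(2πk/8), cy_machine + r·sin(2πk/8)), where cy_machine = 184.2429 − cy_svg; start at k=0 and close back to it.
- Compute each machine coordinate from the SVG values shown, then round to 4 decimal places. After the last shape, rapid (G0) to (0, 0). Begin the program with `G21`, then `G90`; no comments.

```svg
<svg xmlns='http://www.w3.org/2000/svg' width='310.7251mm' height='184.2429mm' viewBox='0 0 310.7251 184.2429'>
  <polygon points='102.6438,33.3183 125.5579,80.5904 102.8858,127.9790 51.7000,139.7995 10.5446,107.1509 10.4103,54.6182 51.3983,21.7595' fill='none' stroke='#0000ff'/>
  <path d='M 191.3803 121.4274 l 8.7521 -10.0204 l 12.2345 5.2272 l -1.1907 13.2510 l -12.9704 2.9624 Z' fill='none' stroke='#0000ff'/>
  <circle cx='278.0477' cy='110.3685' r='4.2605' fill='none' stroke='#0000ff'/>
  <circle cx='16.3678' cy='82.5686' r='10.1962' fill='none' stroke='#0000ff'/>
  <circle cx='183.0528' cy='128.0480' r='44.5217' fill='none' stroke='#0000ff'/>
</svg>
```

G21
G90
G0 X102.6438 Y150.9246
M3 S825
G1 X125.5579 Y103.6525 F1451
G1 X102.8858 Y56.2639 F1451
G1 X51.7000 Y44.4434 F1451
G1 X10.5446 Y77.0920 F1451
G1 X10.4103 Y129.6247 F1451
G1 X51.3983 Y162.4834 F1451
G1 X102.6438 Y150.9246 F1451
G0 X191.3803 Y62.8155
M3 S825
G1 X200.1324 Y72.8359 F1451
G1 X212.3669 Y67.6087 F1451
G1 X211.1762 Y54.3577 F1451
G1 X198.2058 Y51.3953 F1451
G1 X191.3803 Y62.8155 F1451
G0 X282.3082 Y73.8744
M3 S825
G1 X281.0603 Y76.8870 F1451
G1 X278.0477 Y78.1349 F1451
G1 X275.0351 Y76.8870 F1451
G1 X273.7872 Y73.8744 F1451
G1 X275.0351 Y70.8618 F1451
G1 X278.0477 Y69.6139 F1451
G1 X281.0603 Y70.8618 F1451
G1 X282.3082 Y73.8744 F1451
G0 X26.5640 Y101.6743
M3 S825
G1 X23.5776 Y108.8841 F1451
G1 X16.3678 Y111.8705 F1451
G1 X9.1580 Y108.8841 F1451
G1 X6.1716 Y101.6743 F1451
G1 X9.1580 Y94.4645 F1451
G1 X16.3678 Y91.4781 F1451
G1 X23.5776 Y94.4645 F1451
G1 X26.5640 Y101.6743 F1451
G0 X227.5745 Y56.1949
M3 S825
G1 X214.5344 Y87.6765 F1451
G1 X183.0528 Y100.7166 F1451
G1 X151.5712 Y87.6765 F1451
G1 X138.5311 Y56.1949 F1451
G1 X151.5712 Y24.7133 F1451
G1 X183.0528 Y11.6732 F1451
G1 X214.5344 Y24.7133 F1451
G1 X227.5745 Y56.1949 F1451
M5
G0 X0.0000 Y0.0000

Since the viewBox matches the mm dimensions, user units are millimetres directly. The only transform is the Y-flip y_m = 184.2429 − y_svg.

Shape 1 is a regular polygon drawn with `<polygon>`. Its stroke #0000ff means cut at S825, F1451. After flipping Y the toolpath is (102.6438,150.9246) → (125.5579,103.6525) → (102.8858,56.2639) → (51.7000,44.4434) → (10.5446,77.0920) → (10.4103,129.6247) → (51.3983,162.4834) → (102.6438,150.9246), returning to the start.

Shape 2 is a regular polygon drawn with `<path>`. Its stroke #0000ff means cut at S825, F1451. After flipping Y the toolpath is (191.3803,62.8155) → (200.1324,72.8359) → (212.3669,67.6087) → (211.1762,54.3577) → (198.2058,51.3953) → (191.3803,62.8155), returning to the start.

Shape 3 is a circle drawn with `<circle>`. Its stroke #0000ff means cut at S825, F1451. After flipping Y the toolpath is (282.3082,73.8744) → (281.0603,76.8870) → (278.0477,78.1349) → (275.0351,76.8870) → (273.7872,73.8744) → (275.0351,70.8618) → (278.0477,69.6139) → (281.0603,70.8618) → (282.3082,73.8744), returning to the start.

Shape 4 is a circle drawn with `<circle>`. Its stroke #0000ff means cut at S825, F1451. After flipping Y the toolpath is (26.5640,101.6743) → (23.5776,108.8841) → (16.3678,111.8705) → (9.1580,108.8841) → (6.1716,101.6743) → (9.1580,94.4645) → (16.3678,91.4781) → (23.5776,94.4645) → (26.5640,101.6743), returning to the start.

Shape 5 is a circle drawn with `<circle>`. Its stroke #0000ff means cut at S825, F1451. After flipping Y the toolpath is (227.5745,56.1949) → (214.5344,87.6765) → (183.0528,100.7166) → (151.5712,87.6765) → (138.5311,56.1949) → (151.5712,24.7133) → (183.0528,11.6732) → (214.5344,24.7133) → (227.5745,56.1949), returning to the start.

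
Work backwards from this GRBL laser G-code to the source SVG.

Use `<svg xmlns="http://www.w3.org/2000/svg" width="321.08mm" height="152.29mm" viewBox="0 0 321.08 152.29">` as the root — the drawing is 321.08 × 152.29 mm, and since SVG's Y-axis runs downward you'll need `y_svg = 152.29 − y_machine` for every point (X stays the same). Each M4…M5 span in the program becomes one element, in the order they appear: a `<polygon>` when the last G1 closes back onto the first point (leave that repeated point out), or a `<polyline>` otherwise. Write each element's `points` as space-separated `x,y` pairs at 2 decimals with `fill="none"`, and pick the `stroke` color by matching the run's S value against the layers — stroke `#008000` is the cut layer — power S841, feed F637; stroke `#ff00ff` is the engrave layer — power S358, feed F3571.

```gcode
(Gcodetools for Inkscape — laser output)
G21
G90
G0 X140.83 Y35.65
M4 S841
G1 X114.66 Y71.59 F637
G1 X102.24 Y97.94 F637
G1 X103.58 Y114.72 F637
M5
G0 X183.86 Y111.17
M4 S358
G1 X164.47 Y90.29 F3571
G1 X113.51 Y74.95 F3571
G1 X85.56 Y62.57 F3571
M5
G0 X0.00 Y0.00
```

y_svg = 152.29 − y_m.

[1] S841→`#008000` (cut); open run; points: 140.83,116.64 114.66,80.70 102.24,54.35 103.58,37.57

[2] S358→`#ff00ff` (engrave); open run; points: 183.86,41.12 164.47,62.00 113.51,77.34 85.56,89.72

<svg xmlns="http://www.w3.org/2000/svg" width="321.08mm" height="152.29mm" viewBox="0 0 321.08 152.29">
  <polyline points="140.83,116.64 114.66,80.70 102.24,54.35 103.58,37.57" fill="none" stroke="#008000"/>
  <polyline points="183.86,41.12 164.47,62.00 113.51,77.34 85.56,89.72" fill="none" stroke="#ff00ff"/>
</svg>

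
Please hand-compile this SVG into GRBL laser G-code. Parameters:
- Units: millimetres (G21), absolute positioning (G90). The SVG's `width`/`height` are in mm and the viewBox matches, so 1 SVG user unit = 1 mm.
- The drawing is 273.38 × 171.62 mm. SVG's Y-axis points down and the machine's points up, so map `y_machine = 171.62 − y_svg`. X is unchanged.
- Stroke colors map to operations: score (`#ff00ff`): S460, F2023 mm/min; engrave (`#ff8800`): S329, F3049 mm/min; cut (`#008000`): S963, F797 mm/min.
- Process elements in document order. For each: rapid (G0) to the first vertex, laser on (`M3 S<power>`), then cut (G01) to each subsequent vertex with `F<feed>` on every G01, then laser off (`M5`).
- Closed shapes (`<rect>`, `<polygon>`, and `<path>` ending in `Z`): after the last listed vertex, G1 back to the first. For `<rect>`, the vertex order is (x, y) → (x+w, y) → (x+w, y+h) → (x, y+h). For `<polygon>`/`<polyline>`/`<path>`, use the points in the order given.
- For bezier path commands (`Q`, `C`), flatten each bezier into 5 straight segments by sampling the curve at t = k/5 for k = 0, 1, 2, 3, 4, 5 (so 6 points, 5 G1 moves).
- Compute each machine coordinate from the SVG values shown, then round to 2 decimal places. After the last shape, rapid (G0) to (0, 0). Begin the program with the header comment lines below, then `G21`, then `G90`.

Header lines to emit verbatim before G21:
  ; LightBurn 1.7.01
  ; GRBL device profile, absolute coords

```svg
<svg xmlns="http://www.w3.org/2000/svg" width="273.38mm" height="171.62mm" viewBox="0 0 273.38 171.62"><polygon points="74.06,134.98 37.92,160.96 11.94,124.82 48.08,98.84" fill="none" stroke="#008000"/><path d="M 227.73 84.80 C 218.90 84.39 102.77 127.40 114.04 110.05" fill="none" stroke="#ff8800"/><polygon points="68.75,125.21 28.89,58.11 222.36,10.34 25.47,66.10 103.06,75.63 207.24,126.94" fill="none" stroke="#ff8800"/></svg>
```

; LightBurn 1.7.01
; GRBL device profile, absolute coords
G21
G90
G0 X74.06 Y36.64
M3 S963
G01 X37.92 Y10.66 F797
G01 X11.94 Y46.80 F797
G01 X48.08 Y72.78 F797
G01 X74.06 Y36.64 F797
M5
G0 X227.73 Y86.82
M3 S329
G01 X211.43 Y82.69 F3049
G01 X180.65 Y73.11 F3049
G01 X146.65 Y63.08 F3049
G01 X120.69 Y57.57 F3049
G01 X114.04 Y61.57 F3049
M5
G0 X68.75 Y46.41
M3 S329
G01 X28.89 Y113.51 F3049
G01 X222.36 Y161.28 F3049
G01 X25.47 Y105.52 F3049
G01 X103.06 Y95.99 F3049
G01 X207.24 Y44.68 F3049
G01 X68.75 Y46.41 F3049
M5
G0 X0.00 Y0.00

Since the viewBox matches the mm dimensions, user units are millimetres directly. The only transform is the Y-flip y_m = 171.62 − y_svg.

Shape 1 is a regular polygon drawn with `<polygon>`. Its stroke #008000 means cut at S963, F797. After flipping Y the toolpath is (74.06,36.64) → (37.92,10.66) → (11.94,46.80) → (48.08,72.78) → (74.06,36.64), returning to the start.

Shape 2 is a cubic bezier drawn with `<path>`. Its stroke #ff8800 means engrave at S329, F3049. After flipping Y the toolpath is (227.73,86.82) → (211.43,82.69) → (180.65,73.11) → (146.65,63.08) → (120.69,57.57) → (114.04,61.57).

Shape 3 is a closed polygon drawn with `<polygon>`. Its stroke #ff8800 means engrave at S329, F3049. After flipping Y the toolpath is (68.75,46.41) → (28.89,113.51) → (222.36,161.28) → (25.47,105.52) → (103.06,95.99) → (207.24,44.68) → (68.75,46.41), returning to the start.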